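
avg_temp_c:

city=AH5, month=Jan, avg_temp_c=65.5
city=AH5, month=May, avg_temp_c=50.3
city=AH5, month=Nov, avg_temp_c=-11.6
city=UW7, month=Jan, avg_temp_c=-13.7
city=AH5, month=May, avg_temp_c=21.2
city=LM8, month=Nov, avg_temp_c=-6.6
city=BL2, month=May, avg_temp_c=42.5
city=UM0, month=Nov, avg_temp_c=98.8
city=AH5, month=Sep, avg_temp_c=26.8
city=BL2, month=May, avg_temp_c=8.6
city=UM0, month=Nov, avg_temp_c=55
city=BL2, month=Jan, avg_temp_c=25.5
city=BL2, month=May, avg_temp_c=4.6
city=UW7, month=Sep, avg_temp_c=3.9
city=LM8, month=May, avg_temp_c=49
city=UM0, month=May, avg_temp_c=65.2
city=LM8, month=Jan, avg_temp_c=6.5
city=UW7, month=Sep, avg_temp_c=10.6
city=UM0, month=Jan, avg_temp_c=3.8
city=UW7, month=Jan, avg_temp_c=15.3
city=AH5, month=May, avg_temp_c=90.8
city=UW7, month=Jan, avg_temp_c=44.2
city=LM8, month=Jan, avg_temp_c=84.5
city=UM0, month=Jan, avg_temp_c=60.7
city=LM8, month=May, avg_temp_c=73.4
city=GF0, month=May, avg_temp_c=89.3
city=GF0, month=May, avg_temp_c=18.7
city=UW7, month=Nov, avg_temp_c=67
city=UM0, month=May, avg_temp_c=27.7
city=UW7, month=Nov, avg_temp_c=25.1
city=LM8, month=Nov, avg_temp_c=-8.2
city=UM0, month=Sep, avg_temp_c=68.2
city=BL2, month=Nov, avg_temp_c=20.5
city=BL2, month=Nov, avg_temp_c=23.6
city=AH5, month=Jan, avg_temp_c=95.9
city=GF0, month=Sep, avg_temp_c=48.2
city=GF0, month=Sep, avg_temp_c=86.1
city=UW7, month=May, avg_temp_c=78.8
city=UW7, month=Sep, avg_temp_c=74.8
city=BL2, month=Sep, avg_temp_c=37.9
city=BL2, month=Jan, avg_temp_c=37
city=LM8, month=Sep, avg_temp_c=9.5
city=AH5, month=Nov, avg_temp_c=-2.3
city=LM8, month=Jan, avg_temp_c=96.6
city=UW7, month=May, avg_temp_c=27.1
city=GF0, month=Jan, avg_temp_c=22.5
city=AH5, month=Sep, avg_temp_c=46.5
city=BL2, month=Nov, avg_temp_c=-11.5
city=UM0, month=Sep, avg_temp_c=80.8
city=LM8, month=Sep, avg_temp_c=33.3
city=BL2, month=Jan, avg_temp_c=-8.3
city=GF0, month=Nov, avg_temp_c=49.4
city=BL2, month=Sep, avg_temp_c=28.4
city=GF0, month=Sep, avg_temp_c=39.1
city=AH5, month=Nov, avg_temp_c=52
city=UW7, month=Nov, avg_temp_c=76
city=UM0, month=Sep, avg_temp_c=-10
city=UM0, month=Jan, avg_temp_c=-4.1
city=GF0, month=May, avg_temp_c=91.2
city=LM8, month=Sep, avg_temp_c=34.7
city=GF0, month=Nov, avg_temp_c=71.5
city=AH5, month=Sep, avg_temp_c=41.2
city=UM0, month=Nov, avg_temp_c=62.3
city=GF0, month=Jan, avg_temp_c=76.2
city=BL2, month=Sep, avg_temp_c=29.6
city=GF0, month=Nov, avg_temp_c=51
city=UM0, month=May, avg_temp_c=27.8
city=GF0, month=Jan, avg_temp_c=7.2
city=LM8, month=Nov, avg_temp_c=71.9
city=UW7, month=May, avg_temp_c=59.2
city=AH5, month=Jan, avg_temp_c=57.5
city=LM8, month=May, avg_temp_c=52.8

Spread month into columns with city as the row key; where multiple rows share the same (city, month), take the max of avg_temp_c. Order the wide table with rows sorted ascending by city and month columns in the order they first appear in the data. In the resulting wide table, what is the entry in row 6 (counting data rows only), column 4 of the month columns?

74.8

With rows sorted ascending by city, row 6 is city=UW7. month columns in first-appearance order: Jan, May, Nov, Sep; column 4 is Sep.
Long rows with city=UW7, month=Sep: max(3.9, 10.6, 74.8) = 74.8.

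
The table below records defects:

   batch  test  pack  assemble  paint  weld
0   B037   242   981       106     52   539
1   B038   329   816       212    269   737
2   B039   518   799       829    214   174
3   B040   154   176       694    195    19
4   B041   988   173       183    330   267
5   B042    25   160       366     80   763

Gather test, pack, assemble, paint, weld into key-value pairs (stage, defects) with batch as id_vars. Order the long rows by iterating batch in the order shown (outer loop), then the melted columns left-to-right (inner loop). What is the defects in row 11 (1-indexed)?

30 rows total (6 × 5). Row 11: index ⌊(11-1)/5⌋ = 2 into batch → B039; (11-1) mod 5 = 0 into the melted columns → test.
So row 11 is (B039, test, 518); defects = 518.

518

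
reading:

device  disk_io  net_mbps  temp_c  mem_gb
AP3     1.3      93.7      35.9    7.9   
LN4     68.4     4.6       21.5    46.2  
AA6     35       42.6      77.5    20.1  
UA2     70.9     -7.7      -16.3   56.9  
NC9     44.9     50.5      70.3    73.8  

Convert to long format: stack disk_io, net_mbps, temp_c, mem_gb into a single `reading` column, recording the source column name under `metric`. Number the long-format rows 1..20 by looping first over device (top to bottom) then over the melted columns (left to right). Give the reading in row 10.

42.6

20 rows total (5 × 4). Row 10: index ⌊(10-1)/4⌋ = 2 into device → AA6; (10-1) mod 4 = 1 into the melted columns → net_mbps.
So row 10 is (AA6, net_mbps, 42.6); reading = 42.6.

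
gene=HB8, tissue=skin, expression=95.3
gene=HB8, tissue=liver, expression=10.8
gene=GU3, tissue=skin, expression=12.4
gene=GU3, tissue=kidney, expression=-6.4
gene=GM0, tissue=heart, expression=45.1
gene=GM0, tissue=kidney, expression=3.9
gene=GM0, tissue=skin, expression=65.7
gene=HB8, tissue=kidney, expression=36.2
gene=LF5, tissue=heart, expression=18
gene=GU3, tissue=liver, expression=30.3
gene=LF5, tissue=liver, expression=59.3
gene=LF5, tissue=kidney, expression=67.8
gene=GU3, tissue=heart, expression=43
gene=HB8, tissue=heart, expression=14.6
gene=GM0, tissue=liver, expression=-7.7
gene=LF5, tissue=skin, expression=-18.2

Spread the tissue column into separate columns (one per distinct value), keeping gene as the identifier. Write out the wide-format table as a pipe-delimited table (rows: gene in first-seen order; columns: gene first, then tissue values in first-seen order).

| gene | skin | liver | kidney | heart |
| HB8 | 95.3 | 10.8 | 36.2 | 14.6 |
| GU3 | 12.4 | 30.3 | -6.4 | 43 |
| GM0 | 65.7 | -7.7 | 3.9 | 45.1 |
| LF5 | -18.2 | 59.3 | 67.8 | 18 |

Columns: gene plus the 4 distinct tissue values (skin, liver, kidney, heart).
For example, row HB8 column skin takes expression=95.3 from the long row (HB8, skin).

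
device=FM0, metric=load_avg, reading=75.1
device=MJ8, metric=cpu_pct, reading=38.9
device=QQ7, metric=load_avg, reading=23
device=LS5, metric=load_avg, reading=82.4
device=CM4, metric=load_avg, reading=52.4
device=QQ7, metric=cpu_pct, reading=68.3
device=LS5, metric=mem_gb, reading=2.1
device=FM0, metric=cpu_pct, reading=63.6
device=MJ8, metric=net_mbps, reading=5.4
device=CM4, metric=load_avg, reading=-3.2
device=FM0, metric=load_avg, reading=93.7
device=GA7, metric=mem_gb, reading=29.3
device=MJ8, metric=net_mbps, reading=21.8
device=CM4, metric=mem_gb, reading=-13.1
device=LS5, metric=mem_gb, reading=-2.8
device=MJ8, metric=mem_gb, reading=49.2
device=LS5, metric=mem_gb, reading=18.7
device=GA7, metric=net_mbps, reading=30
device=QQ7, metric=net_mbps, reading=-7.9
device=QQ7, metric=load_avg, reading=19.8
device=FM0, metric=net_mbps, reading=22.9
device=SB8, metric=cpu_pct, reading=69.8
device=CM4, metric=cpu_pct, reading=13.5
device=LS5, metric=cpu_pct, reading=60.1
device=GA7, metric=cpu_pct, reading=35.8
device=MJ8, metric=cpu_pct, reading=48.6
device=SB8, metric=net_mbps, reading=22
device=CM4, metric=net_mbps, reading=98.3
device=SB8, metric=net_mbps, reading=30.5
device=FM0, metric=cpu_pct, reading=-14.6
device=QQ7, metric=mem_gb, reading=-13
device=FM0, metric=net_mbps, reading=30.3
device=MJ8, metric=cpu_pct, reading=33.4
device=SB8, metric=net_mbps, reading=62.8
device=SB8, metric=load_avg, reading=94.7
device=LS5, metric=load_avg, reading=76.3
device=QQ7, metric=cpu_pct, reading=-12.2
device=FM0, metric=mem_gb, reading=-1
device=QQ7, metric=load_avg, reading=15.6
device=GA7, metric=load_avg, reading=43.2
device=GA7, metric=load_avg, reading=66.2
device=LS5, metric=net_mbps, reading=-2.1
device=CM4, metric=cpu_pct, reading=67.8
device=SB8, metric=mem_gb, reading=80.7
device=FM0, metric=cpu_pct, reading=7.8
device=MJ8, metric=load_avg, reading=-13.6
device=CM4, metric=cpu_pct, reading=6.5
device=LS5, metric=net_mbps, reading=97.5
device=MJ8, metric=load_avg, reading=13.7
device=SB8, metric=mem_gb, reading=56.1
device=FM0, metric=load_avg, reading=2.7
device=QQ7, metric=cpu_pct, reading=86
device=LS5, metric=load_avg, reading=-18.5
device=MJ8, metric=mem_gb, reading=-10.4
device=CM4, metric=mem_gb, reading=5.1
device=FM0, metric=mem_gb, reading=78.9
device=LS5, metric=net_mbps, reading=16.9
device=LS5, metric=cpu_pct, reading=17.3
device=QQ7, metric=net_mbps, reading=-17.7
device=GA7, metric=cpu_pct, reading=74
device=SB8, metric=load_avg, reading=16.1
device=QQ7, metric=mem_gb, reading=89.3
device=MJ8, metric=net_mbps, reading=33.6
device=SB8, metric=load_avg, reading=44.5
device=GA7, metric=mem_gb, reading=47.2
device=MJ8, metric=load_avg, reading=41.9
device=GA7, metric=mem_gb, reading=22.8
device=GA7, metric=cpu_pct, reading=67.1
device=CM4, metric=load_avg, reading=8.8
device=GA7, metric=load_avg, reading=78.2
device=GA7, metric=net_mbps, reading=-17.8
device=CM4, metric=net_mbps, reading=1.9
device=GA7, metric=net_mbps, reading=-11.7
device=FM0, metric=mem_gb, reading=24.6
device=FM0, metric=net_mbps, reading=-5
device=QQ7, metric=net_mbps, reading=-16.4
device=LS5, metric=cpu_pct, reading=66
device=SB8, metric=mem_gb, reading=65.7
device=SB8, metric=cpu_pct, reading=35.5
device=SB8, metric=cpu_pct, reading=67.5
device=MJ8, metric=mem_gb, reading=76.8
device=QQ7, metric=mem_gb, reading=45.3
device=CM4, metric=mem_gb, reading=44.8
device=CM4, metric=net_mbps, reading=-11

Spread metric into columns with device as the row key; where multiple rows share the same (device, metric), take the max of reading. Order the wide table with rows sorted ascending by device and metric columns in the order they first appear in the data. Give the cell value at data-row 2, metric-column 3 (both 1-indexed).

78.9

With rows sorted ascending by device, row 2 is device=FM0. metric columns in first-appearance order: load_avg, cpu_pct, mem_gb, net_mbps; column 3 is mem_gb.
Long rows with device=FM0, metric=mem_gb: max(-1, 78.9, 24.6) = 78.9.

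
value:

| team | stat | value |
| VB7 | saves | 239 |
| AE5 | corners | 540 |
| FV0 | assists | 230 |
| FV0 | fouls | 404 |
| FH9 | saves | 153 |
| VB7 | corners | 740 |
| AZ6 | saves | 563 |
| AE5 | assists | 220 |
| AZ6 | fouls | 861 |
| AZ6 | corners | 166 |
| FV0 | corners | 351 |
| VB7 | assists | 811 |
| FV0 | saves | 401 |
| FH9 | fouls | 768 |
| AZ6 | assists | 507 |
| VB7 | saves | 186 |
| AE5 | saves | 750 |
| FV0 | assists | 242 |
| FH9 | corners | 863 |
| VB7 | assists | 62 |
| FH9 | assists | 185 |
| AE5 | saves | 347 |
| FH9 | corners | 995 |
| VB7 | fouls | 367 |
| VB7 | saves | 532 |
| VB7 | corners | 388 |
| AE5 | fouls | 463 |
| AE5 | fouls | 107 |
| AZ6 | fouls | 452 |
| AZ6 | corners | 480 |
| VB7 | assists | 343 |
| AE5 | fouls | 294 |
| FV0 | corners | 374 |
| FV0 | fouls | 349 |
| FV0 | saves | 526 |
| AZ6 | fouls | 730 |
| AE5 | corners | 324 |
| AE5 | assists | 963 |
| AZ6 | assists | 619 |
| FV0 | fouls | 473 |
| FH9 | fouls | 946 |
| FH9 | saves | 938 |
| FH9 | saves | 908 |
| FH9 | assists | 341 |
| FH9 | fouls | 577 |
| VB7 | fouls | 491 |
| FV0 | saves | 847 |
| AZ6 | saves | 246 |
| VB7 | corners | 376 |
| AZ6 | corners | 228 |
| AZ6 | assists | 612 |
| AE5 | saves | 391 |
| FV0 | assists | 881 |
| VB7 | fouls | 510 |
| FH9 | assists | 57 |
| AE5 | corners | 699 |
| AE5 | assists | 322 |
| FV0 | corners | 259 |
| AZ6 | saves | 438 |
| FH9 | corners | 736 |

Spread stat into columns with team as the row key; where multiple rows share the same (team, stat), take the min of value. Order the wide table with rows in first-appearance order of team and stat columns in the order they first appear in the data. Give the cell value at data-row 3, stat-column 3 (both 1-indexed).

230

With rows in first-appearance order of team, row 3 is team=FV0. stat columns in first-appearance order: saves, corners, assists, fouls; column 3 is assists.
Long rows with team=FV0, stat=assists: min(230, 242, 881) = 230.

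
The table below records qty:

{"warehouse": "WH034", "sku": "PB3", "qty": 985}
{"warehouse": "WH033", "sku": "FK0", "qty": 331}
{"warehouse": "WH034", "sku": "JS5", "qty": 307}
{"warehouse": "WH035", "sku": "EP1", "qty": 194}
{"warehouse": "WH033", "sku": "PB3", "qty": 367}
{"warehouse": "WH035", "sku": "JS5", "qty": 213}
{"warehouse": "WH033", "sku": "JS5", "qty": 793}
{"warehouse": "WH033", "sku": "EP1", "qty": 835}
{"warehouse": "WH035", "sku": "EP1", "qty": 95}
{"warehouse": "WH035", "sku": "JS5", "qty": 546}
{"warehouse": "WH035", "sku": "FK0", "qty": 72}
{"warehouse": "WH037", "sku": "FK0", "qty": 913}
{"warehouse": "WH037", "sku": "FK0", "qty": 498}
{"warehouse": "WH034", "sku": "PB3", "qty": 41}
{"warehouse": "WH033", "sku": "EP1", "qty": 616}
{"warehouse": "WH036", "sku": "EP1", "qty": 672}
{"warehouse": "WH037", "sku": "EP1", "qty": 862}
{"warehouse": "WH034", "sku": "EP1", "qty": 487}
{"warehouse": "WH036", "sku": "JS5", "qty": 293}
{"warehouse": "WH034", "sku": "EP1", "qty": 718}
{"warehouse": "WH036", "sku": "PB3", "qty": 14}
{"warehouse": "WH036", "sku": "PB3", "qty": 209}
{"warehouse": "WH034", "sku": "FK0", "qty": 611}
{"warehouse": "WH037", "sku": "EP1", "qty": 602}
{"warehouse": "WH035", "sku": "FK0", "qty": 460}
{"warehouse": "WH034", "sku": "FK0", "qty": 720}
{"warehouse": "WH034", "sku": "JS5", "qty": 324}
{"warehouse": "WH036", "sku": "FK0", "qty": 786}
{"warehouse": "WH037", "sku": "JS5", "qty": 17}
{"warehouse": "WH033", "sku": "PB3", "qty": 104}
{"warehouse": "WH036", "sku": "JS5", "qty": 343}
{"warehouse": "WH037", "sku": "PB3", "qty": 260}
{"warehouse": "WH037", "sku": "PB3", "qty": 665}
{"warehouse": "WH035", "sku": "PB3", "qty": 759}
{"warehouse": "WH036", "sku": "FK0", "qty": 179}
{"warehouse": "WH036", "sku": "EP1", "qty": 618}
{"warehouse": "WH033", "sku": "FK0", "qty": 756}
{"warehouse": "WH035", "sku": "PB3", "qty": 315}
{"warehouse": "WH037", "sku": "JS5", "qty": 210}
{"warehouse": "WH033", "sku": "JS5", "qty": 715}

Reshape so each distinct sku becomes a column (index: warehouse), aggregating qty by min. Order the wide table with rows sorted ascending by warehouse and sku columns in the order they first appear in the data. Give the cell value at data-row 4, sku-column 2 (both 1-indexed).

179

With rows sorted ascending by warehouse, row 4 is warehouse=WH036. sku columns in first-appearance order: PB3, FK0, JS5, EP1; column 2 is FK0.
Long rows with warehouse=WH036, sku=FK0: min(786, 179) = 179.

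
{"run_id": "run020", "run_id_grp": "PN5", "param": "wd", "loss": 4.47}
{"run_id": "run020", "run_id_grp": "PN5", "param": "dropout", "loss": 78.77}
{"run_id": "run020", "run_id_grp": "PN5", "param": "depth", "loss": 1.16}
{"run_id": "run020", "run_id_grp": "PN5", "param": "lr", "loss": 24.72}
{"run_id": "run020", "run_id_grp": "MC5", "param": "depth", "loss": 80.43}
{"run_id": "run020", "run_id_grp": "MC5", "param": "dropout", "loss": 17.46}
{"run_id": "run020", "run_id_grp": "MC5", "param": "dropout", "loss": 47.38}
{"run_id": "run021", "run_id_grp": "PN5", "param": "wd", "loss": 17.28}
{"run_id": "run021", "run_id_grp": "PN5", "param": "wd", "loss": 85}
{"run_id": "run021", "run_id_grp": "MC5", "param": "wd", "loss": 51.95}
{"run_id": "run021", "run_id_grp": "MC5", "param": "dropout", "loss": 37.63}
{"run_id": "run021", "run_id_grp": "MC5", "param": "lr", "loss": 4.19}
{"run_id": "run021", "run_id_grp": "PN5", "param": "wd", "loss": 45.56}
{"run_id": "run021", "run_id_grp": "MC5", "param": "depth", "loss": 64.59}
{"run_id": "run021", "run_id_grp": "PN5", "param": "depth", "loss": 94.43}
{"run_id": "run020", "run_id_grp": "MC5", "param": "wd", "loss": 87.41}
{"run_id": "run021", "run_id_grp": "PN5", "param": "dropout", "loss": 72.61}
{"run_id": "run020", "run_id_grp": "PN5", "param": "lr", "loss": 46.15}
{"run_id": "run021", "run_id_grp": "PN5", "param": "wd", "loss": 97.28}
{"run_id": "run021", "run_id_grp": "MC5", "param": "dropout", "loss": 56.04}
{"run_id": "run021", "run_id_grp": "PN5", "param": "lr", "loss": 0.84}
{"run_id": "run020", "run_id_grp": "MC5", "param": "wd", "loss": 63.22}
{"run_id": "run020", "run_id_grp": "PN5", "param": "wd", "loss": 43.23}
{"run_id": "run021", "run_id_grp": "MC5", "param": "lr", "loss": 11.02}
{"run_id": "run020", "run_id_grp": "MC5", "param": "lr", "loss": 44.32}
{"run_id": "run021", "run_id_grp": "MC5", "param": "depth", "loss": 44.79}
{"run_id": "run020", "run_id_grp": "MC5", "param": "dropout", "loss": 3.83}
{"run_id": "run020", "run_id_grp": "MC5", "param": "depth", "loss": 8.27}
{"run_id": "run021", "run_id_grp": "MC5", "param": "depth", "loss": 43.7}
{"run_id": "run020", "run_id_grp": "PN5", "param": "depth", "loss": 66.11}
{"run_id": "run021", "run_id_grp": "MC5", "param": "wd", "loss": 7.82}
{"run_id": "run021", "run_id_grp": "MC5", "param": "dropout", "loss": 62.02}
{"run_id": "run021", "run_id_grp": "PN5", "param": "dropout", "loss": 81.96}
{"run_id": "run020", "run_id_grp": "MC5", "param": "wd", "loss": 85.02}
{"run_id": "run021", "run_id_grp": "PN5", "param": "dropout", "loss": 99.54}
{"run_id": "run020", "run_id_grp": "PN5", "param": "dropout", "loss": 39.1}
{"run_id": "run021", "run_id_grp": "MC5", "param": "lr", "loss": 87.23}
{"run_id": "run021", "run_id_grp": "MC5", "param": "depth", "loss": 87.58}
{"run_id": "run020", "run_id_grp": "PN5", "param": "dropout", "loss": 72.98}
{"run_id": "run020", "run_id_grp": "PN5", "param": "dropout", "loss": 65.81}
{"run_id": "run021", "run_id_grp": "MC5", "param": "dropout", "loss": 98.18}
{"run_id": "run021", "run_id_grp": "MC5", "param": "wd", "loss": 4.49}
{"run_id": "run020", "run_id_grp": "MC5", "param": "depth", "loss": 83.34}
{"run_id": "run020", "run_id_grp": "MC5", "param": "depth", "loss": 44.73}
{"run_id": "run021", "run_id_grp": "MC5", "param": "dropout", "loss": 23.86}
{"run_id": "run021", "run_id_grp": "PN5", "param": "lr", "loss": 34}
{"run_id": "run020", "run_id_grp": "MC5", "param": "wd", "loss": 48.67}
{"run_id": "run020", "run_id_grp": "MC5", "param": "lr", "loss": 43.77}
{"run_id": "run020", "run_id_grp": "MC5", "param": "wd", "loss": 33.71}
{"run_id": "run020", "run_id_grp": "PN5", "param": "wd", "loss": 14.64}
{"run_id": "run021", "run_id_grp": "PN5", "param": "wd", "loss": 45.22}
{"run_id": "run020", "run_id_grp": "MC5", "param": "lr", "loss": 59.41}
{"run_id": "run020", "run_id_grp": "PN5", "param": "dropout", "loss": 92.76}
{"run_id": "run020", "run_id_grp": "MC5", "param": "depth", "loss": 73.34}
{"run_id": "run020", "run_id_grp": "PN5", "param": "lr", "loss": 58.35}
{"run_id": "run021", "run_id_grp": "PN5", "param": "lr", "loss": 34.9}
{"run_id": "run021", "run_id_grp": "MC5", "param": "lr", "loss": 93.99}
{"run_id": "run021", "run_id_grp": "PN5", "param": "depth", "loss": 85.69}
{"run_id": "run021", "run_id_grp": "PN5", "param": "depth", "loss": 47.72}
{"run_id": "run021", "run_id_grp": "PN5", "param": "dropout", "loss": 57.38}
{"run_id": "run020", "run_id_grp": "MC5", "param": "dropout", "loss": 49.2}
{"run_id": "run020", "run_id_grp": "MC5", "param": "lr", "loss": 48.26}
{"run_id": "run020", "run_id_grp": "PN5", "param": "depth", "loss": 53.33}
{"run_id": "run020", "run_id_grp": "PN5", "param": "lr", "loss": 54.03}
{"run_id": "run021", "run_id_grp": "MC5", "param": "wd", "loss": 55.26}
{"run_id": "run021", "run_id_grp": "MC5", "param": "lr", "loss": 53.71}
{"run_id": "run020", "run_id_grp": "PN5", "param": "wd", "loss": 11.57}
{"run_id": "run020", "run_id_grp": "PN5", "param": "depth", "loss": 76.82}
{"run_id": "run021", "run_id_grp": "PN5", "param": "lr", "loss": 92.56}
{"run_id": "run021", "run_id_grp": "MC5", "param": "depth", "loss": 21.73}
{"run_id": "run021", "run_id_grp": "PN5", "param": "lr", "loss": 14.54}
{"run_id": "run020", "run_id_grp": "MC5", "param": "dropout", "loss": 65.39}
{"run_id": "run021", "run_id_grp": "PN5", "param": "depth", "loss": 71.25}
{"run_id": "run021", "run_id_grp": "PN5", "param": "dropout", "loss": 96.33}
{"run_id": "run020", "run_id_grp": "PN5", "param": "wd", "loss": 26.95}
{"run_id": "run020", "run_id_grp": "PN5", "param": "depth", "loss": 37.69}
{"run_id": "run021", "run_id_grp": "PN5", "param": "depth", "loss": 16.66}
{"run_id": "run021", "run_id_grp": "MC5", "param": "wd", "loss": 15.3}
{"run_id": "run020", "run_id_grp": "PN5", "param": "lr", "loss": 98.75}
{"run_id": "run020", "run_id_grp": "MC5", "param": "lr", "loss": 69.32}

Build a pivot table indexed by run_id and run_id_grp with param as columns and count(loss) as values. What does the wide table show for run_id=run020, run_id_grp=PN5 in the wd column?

Rows with run_id=run020, run_id_grp=PN5 and param=wd: loss values are 4.47, 43.23, 14.64, 11.57, 26.95.
5 rows match — count = 5.

5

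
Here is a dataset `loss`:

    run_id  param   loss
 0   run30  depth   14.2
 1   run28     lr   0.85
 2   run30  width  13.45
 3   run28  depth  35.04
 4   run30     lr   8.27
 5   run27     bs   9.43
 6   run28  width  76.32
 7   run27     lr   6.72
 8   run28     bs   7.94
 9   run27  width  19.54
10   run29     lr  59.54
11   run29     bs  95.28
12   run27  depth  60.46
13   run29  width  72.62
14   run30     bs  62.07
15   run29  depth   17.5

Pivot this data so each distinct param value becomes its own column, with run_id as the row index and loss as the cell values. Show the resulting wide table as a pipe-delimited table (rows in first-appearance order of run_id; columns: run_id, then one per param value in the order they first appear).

Columns: run_id plus the 4 distinct param values (depth, lr, width, bs).
For example, row run30 column depth takes loss=14.2 from the long row (run30, depth).

| run_id | depth | lr | width | bs |
| run30 | 14.2 | 8.27 | 13.45 | 62.07 |
| run28 | 35.04 | 0.85 | 76.32 | 7.94 |
| run27 | 60.46 | 6.72 | 19.54 | 9.43 |
| run29 | 17.5 | 59.54 | 72.62 | 95.28 |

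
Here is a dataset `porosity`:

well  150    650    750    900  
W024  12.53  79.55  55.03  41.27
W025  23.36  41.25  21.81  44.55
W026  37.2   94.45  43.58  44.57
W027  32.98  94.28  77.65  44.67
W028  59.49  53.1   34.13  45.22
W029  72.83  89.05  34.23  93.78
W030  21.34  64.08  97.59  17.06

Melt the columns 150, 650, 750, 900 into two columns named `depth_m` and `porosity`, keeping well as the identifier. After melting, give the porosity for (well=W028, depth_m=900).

Unpivoting turns each (well, wide-column) pair into one long row.
The wide cell at row W028, column 900 holds 45.22, so the long row (W028, 900) has porosity=45.22.

45.22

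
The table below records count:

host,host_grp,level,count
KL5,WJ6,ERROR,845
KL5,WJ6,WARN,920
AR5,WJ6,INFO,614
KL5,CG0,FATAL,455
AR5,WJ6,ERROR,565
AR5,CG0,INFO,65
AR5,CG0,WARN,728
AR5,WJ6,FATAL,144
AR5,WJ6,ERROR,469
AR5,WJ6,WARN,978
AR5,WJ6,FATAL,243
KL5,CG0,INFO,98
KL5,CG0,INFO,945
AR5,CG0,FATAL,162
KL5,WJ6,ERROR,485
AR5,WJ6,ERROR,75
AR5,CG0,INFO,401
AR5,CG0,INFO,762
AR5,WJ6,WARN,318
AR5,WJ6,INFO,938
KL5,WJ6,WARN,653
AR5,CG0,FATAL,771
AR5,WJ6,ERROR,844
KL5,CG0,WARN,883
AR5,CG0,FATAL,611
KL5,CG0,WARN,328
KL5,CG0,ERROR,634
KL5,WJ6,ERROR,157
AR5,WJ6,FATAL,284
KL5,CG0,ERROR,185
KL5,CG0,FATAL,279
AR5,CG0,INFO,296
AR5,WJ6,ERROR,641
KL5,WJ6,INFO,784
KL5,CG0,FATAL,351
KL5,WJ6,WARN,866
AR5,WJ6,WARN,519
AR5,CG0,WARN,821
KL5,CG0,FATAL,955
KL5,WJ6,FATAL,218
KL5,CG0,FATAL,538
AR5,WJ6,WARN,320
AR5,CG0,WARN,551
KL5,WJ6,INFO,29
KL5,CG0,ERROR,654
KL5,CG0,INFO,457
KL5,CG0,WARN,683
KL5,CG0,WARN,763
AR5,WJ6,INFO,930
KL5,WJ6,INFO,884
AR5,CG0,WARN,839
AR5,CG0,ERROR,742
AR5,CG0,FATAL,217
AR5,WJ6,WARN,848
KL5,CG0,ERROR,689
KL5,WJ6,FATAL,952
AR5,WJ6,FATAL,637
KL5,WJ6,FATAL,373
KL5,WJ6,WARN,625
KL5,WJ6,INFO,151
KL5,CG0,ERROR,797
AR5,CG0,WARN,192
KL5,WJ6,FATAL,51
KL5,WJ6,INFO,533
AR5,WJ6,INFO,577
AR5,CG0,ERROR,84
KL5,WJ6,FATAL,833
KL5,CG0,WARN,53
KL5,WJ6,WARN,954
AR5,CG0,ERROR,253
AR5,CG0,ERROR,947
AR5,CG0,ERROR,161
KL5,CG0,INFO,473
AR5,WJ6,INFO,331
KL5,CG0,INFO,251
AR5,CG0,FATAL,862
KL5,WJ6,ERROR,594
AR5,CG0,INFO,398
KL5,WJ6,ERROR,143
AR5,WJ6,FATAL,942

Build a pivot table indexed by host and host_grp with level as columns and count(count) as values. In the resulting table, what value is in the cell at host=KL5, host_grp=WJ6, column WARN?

Rows with host=KL5, host_grp=WJ6 and level=WARN: count values are 920, 653, 866, 625, 954.
5 rows match — count = 5.

5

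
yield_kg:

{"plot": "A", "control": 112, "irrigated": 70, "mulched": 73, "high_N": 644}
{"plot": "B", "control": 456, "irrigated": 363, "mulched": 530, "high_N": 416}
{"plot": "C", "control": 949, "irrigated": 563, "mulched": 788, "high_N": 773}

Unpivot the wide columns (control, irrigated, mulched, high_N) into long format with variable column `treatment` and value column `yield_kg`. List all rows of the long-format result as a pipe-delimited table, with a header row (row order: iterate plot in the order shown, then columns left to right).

Each (plot, column) pair becomes one row: 3 × 4 = 12 rows.
For example, (A, control) → yield_kg=112.

| plot | treatment | yield_kg |
| A | control | 112 |
| A | irrigated | 70 |
| A | mulched | 73 |
| A | high_N | 644 |
| B | control | 456 |
| B | irrigated | 363 |
| B | mulched | 530 |
| B | high_N | 416 |
| C | control | 949 |
| C | irrigated | 563 |
| C | mulched | 788 |
| C | high_N | 773 |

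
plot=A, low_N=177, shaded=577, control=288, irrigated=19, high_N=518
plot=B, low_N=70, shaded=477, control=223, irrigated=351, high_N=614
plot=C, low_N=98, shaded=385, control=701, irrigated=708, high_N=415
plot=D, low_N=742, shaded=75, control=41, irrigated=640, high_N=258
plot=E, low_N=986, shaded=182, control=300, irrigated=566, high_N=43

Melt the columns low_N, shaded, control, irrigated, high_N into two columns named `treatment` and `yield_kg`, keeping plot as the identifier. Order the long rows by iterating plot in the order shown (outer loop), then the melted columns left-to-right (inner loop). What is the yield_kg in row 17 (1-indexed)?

75

25 rows total (5 × 5). Row 17: index ⌊(17-1)/5⌋ = 3 into plot → D; (17-1) mod 5 = 1 into the melted columns → shaded.
So row 17 is (D, shaded, 75); yield_kg = 75.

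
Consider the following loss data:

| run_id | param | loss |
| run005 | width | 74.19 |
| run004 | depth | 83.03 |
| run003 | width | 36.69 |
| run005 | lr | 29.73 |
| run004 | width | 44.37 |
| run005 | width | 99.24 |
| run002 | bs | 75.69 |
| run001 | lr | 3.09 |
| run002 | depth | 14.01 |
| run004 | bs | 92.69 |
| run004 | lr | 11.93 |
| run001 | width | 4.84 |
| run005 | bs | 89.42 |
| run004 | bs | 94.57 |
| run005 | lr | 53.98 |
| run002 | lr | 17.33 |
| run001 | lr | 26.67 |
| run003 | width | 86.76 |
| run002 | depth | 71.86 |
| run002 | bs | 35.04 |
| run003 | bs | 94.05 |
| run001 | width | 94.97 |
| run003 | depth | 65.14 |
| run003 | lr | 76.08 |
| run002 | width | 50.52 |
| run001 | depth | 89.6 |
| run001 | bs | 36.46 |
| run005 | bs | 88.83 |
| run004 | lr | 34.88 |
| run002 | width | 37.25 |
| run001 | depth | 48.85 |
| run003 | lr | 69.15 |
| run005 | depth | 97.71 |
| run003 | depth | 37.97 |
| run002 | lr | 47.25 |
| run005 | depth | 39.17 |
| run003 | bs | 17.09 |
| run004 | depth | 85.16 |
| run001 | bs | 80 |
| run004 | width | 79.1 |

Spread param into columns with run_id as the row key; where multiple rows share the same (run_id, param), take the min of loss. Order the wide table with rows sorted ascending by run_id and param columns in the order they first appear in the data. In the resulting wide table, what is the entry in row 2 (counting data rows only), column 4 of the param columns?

35.04

With rows sorted ascending by run_id, row 2 is run_id=run002. param columns in first-appearance order: width, depth, lr, bs; column 4 is bs.
Long rows with run_id=run002, param=bs: min(75.69, 35.04) = 35.04.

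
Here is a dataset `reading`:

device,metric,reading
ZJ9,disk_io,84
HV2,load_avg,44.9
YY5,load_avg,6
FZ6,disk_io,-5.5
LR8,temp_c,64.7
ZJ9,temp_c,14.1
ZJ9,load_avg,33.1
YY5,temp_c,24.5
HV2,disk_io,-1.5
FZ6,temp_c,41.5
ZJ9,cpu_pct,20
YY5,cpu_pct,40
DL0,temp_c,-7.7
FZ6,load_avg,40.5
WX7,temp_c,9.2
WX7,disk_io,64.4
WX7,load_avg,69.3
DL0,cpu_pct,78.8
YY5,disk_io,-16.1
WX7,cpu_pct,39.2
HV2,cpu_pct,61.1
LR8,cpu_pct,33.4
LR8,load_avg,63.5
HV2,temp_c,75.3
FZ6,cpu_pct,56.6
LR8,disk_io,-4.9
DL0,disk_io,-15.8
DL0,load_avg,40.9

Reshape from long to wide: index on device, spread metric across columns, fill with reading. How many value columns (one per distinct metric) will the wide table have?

4

4 distinct metric values: load_avg, disk_io, cpu_pct, temp_c.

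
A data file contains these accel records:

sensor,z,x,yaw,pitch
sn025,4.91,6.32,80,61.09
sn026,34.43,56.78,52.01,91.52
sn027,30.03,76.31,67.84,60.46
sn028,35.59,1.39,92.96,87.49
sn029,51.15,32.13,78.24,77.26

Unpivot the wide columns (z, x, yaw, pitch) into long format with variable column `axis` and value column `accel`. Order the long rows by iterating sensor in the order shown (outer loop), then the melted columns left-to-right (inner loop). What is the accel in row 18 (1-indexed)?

32.13

20 rows total (5 × 4). Row 18: index ⌊(18-1)/4⌋ = 4 into sensor → sn029; (18-1) mod 4 = 1 into the melted columns → x.
So row 18 is (sn029, x, 32.13); accel = 32.13.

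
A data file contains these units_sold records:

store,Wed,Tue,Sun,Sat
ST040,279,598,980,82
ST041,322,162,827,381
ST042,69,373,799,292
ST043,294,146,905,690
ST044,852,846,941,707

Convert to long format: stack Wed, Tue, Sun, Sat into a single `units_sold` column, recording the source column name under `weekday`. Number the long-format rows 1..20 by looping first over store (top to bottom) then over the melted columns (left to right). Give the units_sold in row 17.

852

20 rows total (5 × 4). Row 17: index ⌊(17-1)/4⌋ = 4 into store → ST044; (17-1) mod 4 = 0 into the melted columns → Wed.
So row 17 is (ST044, Wed, 852); units_sold = 852.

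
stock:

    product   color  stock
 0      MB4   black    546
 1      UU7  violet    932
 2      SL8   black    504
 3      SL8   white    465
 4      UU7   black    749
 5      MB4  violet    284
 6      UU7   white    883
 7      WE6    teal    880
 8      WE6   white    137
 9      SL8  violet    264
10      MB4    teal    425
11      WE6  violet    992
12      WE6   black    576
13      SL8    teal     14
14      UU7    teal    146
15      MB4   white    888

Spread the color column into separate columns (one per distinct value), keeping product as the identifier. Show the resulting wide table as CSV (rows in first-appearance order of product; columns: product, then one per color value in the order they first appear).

Columns: product plus the 4 distinct color values (black, violet, white, teal).
For example, row MB4 column black takes stock=546 from the long row (MB4, black).

product,black,violet,white,teal
MB4,546,284,888,425
UU7,749,932,883,146
SL8,504,264,465,14
WE6,576,992,137,880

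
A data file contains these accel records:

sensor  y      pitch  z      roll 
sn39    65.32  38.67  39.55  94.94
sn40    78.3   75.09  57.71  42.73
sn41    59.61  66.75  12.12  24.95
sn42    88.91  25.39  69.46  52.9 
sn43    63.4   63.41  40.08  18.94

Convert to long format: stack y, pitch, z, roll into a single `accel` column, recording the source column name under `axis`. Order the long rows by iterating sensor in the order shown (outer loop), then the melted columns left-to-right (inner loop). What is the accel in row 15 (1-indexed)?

69.46

20 rows total (5 × 4). Row 15: index ⌊(15-1)/4⌋ = 3 into sensor → sn42; (15-1) mod 4 = 2 into the melted columns → z.
So row 15 is (sn42, z, 69.46); accel = 69.46.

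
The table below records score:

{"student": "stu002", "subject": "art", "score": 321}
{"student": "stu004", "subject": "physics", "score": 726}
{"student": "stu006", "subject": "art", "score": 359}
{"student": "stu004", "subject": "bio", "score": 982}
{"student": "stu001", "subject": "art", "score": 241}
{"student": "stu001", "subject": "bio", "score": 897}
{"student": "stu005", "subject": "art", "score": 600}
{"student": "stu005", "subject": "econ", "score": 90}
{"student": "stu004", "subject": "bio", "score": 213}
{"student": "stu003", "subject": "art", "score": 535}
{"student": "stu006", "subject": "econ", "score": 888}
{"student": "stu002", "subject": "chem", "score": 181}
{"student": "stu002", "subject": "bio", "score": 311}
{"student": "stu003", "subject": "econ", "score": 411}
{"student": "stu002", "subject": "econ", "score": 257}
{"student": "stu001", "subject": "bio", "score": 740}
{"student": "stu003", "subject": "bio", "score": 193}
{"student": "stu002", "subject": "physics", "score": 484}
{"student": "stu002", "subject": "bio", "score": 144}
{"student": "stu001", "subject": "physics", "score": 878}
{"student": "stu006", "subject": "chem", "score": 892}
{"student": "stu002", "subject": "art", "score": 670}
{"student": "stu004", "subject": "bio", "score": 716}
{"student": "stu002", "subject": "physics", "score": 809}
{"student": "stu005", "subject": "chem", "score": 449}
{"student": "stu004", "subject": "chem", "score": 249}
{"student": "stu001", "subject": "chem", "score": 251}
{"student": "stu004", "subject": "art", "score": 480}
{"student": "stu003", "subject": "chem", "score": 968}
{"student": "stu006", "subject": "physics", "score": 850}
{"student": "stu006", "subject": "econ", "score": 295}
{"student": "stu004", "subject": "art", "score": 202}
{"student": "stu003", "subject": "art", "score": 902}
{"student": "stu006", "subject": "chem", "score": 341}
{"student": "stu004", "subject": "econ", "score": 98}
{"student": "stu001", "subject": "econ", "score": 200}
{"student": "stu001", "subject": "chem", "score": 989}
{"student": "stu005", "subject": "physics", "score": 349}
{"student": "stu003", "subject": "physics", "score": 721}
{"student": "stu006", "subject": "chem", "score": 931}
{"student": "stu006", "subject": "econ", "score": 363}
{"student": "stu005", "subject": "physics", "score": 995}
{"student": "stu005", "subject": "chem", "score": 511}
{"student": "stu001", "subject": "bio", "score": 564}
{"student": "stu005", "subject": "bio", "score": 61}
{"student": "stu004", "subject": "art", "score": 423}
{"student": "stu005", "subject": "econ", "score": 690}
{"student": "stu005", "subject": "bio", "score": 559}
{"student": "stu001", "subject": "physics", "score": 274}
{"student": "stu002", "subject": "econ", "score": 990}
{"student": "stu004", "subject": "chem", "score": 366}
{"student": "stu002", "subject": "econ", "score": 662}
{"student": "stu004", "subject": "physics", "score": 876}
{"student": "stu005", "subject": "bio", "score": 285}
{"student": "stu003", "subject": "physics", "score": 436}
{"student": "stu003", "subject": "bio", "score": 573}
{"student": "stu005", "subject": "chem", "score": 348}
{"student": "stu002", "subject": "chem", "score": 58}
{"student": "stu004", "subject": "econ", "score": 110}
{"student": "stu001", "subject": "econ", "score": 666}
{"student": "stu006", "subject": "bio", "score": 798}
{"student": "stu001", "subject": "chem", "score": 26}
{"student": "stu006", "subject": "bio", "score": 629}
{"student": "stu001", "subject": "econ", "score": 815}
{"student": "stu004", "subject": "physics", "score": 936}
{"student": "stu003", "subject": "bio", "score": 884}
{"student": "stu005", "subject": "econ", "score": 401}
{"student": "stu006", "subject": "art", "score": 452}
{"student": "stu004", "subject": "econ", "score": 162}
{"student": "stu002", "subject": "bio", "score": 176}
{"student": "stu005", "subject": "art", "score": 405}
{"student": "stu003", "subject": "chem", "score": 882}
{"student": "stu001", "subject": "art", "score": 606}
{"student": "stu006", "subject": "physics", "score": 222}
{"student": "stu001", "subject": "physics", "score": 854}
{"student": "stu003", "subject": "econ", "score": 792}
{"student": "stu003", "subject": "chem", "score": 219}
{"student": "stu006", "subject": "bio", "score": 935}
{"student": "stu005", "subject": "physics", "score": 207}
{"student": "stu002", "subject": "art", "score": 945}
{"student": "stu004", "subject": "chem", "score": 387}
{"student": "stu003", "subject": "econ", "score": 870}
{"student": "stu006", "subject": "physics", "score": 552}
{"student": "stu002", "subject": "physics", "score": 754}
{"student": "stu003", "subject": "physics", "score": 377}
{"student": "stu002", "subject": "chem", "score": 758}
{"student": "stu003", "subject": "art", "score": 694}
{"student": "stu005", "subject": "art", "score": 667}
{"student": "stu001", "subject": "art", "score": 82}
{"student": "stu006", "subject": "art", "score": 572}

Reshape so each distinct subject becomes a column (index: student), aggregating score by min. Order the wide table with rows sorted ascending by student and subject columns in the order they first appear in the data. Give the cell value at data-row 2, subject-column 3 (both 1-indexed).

144

With rows sorted ascending by student, row 2 is student=stu002. subject columns in first-appearance order: art, physics, bio, econ, chem; column 3 is bio.
Long rows with student=stu002, subject=bio: min(311, 144, 176) = 144.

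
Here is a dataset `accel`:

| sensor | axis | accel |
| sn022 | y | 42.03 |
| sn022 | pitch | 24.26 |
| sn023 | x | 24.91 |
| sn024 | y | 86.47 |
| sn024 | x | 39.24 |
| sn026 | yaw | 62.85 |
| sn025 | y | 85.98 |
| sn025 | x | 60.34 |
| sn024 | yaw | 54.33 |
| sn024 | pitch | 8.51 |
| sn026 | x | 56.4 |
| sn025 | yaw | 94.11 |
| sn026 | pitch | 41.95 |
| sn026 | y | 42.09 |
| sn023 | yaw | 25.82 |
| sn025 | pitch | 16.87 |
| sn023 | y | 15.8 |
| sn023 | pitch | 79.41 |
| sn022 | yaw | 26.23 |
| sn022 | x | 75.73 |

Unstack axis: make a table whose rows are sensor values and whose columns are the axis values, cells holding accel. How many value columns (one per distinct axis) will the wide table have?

4 distinct axis values: yaw, x, y, pitch.

4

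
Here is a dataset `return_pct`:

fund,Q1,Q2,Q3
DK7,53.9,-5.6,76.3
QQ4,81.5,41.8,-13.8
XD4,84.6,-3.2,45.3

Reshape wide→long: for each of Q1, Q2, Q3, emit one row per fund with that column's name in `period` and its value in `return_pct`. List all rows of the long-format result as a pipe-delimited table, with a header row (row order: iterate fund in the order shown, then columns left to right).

Each (fund, column) pair becomes one row: 3 × 3 = 9 rows.
For example, (DK7, Q1) → return_pct=53.9.

| fund | period | return_pct |
| DK7 | Q1 | 53.9 |
| DK7 | Q2 | -5.6 |
| DK7 | Q3 | 76.3 |
| QQ4 | Q1 | 81.5 |
| QQ4 | Q2 | 41.8 |
| QQ4 | Q3 | -13.8 |
| XD4 | Q1 | 84.6 |
| XD4 | Q2 | -3.2 |
| XD4 | Q3 | 45.3 |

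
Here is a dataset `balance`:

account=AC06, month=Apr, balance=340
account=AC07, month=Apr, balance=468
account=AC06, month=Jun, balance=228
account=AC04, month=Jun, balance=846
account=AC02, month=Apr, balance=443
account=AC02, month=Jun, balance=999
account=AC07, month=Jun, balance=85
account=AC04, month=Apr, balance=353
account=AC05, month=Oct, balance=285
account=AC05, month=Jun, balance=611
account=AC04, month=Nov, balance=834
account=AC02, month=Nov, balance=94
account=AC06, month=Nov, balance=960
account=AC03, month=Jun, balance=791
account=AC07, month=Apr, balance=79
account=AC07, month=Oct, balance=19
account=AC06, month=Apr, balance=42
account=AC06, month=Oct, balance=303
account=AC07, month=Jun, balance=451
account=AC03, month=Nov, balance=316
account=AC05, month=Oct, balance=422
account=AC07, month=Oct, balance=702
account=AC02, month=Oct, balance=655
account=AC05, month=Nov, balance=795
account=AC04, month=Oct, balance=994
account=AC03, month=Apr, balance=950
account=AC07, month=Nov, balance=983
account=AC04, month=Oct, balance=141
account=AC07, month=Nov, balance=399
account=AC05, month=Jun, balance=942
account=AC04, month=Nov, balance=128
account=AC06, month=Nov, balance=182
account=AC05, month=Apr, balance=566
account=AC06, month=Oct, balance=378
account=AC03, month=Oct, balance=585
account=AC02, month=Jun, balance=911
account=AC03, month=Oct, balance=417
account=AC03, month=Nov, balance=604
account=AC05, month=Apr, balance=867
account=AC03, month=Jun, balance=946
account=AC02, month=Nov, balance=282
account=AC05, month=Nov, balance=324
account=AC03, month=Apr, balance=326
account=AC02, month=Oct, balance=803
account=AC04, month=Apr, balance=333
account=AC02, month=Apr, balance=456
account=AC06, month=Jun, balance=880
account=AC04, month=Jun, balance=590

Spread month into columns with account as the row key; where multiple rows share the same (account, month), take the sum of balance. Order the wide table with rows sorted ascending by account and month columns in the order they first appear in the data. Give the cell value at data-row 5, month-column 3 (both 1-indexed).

681

With rows sorted ascending by account, row 5 is account=AC06. month columns in first-appearance order: Apr, Jun, Oct, Nov; column 3 is Oct.
Long rows with account=AC06, month=Oct: 303 + 378 = 681.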